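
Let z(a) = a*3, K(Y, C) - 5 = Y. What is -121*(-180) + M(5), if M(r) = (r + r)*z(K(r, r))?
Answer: 22080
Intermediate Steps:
K(Y, C) = 5 + Y
z(a) = 3*a
M(r) = 2*r*(15 + 3*r) (M(r) = (r + r)*(3*(5 + r)) = (2*r)*(15 + 3*r) = 2*r*(15 + 3*r))
-121*(-180) + M(5) = -121*(-180) + 6*5*(5 + 5) = 21780 + 6*5*10 = 21780 + 300 = 22080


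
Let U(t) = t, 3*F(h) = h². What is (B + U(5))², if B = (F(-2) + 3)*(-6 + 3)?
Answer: 64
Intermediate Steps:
F(h) = h²/3
B = -13 (B = ((⅓)*(-2)² + 3)*(-6 + 3) = ((⅓)*4 + 3)*(-3) = (4/3 + 3)*(-3) = (13/3)*(-3) = -13)
(B + U(5))² = (-13 + 5)² = (-8)² = 64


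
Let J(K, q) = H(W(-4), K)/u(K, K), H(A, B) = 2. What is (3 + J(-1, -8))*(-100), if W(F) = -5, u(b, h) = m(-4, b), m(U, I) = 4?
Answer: -350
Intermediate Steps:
u(b, h) = 4
J(K, q) = 1/2 (J(K, q) = 2/4 = 2*(1/4) = 1/2)
(3 + J(-1, -8))*(-100) = (3 + 1/2)*(-100) = (7/2)*(-100) = -350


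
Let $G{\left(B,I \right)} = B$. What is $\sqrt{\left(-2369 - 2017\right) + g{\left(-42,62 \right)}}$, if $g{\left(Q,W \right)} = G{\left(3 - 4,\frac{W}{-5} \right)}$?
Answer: $i \sqrt{4387} \approx 66.234 i$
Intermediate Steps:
$g{\left(Q,W \right)} = -1$ ($g{\left(Q,W \right)} = 3 - 4 = -1$)
$\sqrt{\left(-2369 - 2017\right) + g{\left(-42,62 \right)}} = \sqrt{\left(-2369 - 2017\right) - 1} = \sqrt{-4386 - 1} = \sqrt{-4387} = i \sqrt{4387}$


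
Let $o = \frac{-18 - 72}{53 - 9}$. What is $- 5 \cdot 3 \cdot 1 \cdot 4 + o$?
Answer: $- \frac{1365}{22} \approx -62.045$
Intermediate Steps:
$o = - \frac{45}{22}$ ($o = - \frac{90}{44} = \left(-90\right) \frac{1}{44} = - \frac{45}{22} \approx -2.0455$)
$- 5 \cdot 3 \cdot 1 \cdot 4 + o = - 5 \cdot 3 \cdot 1 \cdot 4 - \frac{45}{22} = - 5 \cdot 3 \cdot 4 - \frac{45}{22} = \left(-5\right) 12 - \frac{45}{22} = -60 - \frac{45}{22} = - \frac{1365}{22}$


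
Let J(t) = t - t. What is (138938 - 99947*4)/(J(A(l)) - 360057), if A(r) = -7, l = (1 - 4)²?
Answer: 86950/120019 ≈ 0.72447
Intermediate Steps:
l = 9 (l = (-3)² = 9)
J(t) = 0
(138938 - 99947*4)/(J(A(l)) - 360057) = (138938 - 99947*4)/(0 - 360057) = (138938 - 399788)/(-360057) = -260850*(-1/360057) = 86950/120019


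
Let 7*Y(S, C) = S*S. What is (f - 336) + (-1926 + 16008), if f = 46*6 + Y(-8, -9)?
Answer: 98218/7 ≈ 14031.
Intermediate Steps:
Y(S, C) = S²/7 (Y(S, C) = (S*S)/7 = S²/7)
f = 1996/7 (f = 46*6 + (⅐)*(-8)² = 276 + (⅐)*64 = 276 + 64/7 = 1996/7 ≈ 285.14)
(f - 336) + (-1926 + 16008) = (1996/7 - 336) + (-1926 + 16008) = -356/7 + 14082 = 98218/7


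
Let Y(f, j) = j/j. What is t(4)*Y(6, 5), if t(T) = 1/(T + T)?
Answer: ⅛ ≈ 0.12500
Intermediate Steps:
Y(f, j) = 1
t(T) = 1/(2*T)
t(4)*Y(6, 5) = ((½)/4)*1 = ((½)*(¼))*1 = (⅛)*1 = ⅛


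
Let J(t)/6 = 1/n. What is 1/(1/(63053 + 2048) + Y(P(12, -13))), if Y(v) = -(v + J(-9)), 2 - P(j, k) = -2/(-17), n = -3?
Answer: 1106717/130219 ≈ 8.4989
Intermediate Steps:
J(t) = -2 (J(t) = 6/(-3) = 6*(-1/3) = -2)
P(j, k) = 32/17 (P(j, k) = 2 - (-2)/(-17) = 2 - (-2)*(-1)/17 = 2 - 1*2/17 = 2 - 2/17 = 32/17)
Y(v) = 2 - v (Y(v) = -(v - 2) = -(-2 + v) = 2 - v)
1/(1/(63053 + 2048) + Y(P(12, -13))) = 1/(1/(63053 + 2048) + (2 - 1*32/17)) = 1/(1/65101 + (2 - 32/17)) = 1/(1/65101 + 2/17) = 1/(130219/1106717) = 1106717/130219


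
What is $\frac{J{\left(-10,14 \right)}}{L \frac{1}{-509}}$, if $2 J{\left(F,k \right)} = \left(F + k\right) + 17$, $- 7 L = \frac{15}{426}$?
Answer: $\frac{5312433}{5} \approx 1.0625 \cdot 10^{6}$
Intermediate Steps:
$L = - \frac{5}{994}$ ($L = - \frac{15 \cdot \frac{1}{426}}{7} = \left(- \frac{1}{7}\right) \frac{5}{142} = - \frac{5}{994} \approx -0.0050302$)
$J{\left(F,k \right)} = \frac{17}{2} + \frac{F}{2} + \frac{k}{2}$ ($J{\left(F,k \right)} = \frac{\left(F + k\right) + 17}{2} = \frac{17 + F + k}{2} = \frac{17}{2} + \frac{F}{2} + \frac{k}{2}$)
$\frac{J{\left(-10,14 \right)}}{L \frac{1}{-509}} = \frac{\frac{17}{2} + \frac{1}{2} \left(-10\right) + \frac{1}{2} \cdot 14}{\left(- \frac{5}{994}\right) \frac{1}{-509}} = \frac{\frac{17}{2} - 5 + 7}{\left(- \frac{5}{994}\right) \left(- \frac{1}{509}\right)} = \frac{21}{2 \cdot \frac{5}{505946}} = \frac{21}{2} \cdot \frac{505946}{5} = \frac{5312433}{5}$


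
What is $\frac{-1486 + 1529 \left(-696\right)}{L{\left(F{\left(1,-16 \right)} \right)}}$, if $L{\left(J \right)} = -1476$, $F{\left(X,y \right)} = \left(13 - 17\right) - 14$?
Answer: $\frac{532835}{738} \approx 722.0$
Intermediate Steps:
$F{\left(X,y \right)} = -18$ ($F{\left(X,y \right)} = -4 - 14 = -18$)
$\frac{-1486 + 1529 \left(-696\right)}{L{\left(F{\left(1,-16 \right)} \right)}} = \frac{-1486 + 1529 \left(-696\right)}{-1476} = \left(-1486 - 1064184\right) \left(- \frac{1}{1476}\right) = \left(-1065670\right) \left(- \frac{1}{1476}\right) = \frac{532835}{738}$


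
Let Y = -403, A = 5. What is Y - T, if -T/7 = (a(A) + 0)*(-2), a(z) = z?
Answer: -473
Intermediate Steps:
T = 70 (T = -7*(5 + 0)*(-2) = -35*(-2) = -7*(-10) = 70)
Y - T = -403 - 1*70 = -403 - 70 = -473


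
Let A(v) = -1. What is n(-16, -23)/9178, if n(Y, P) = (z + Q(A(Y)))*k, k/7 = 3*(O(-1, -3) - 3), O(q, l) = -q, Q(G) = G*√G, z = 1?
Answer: -21/4589 + 21*I/4589 ≈ -0.0045762 + 0.0045762*I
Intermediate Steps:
Q(G) = G^(3/2)
k = -42 (k = 7*(3*(-1*(-1) - 3)) = 7*(3*(1 - 3)) = 7*(3*(-2)) = 7*(-6) = -42)
n(Y, P) = -42 + 42*I (n(Y, P) = (1 + (-1)^(3/2))*(-42) = (1 - I)*(-42) = -42 + 42*I)
n(-16, -23)/9178 = (-42 + 42*I)/9178 = (-42 + 42*I)*(1/9178) = -21/4589 + 21*I/4589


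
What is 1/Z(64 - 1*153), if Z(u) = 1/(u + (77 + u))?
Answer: -101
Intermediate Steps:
Z(u) = 1/(77 + 2*u)
1/Z(64 - 1*153) = 1/(1/(77 + 2*(64 - 1*153))) = 1/(1/(77 + 2*(64 - 153))) = 1/(1/(77 + 2*(-89))) = 1/(1/(77 - 178)) = 1/(1/(-101)) = 1/(-1/101) = -101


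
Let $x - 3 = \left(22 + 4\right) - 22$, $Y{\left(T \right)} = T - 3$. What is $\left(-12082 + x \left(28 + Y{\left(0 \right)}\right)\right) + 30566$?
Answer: $18659$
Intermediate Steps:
$Y{\left(T \right)} = -3 + T$ ($Y{\left(T \right)} = T - 3 = -3 + T$)
$x = 7$ ($x = 3 + \left(\left(22 + 4\right) - 22\right) = 3 + \left(26 - 22\right) = 3 + 4 = 7$)
$\left(-12082 + x \left(28 + Y{\left(0 \right)}\right)\right) + 30566 = \left(-12082 + 7 \left(28 + \left(-3 + 0\right)\right)\right) + 30566 = \left(-12082 + 7 \left(28 - 3\right)\right) + 30566 = \left(-12082 + 7 \cdot 25\right) + 30566 = \left(-12082 + 175\right) + 30566 = -11907 + 30566 = 18659$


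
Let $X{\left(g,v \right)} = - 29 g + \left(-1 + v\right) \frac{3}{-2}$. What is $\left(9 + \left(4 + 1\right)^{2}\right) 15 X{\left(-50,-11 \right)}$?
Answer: $748680$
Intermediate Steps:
$X{\left(g,v \right)} = \frac{3}{2} - 29 g - \frac{3 v}{2}$ ($X{\left(g,v \right)} = - 29 g + \left(-1 + v\right) 3 \left(- \frac{1}{2}\right) = - 29 g + \left(-1 + v\right) \left(- \frac{3}{2}\right) = - 29 g - \left(- \frac{3}{2} + \frac{3 v}{2}\right) = \frac{3}{2} - 29 g - \frac{3 v}{2}$)
$\left(9 + \left(4 + 1\right)^{2}\right) 15 X{\left(-50,-11 \right)} = \left(9 + \left(4 + 1\right)^{2}\right) 15 \left(\frac{3}{2} - -1450 - - \frac{33}{2}\right) = \left(9 + 5^{2}\right) 15 \left(\frac{3}{2} + 1450 + \frac{33}{2}\right) = \left(9 + 25\right) 15 \cdot 1468 = 34 \cdot 15 \cdot 1468 = 510 \cdot 1468 = 748680$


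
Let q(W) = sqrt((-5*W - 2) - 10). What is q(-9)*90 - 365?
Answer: -365 + 90*sqrt(33) ≈ 152.01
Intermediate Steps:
q(W) = sqrt(-12 - 5*W) (q(W) = sqrt((-2 - 5*W) - 10) = sqrt(-12 - 5*W))
q(-9)*90 - 365 = sqrt(-12 - 5*(-9))*90 - 365 = sqrt(-12 + 45)*90 - 365 = sqrt(33)*90 - 365 = 90*sqrt(33) - 365 = -365 + 90*sqrt(33)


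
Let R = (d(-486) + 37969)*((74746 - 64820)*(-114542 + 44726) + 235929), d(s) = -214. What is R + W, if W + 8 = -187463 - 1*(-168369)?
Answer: -26155066491787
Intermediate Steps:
R = -26155066472685 (R = (-214 + 37969)*((74746 - 64820)*(-114542 + 44726) + 235929) = 37755*(9926*(-69816) + 235929) = 37755*(-692993616 + 235929) = 37755*(-692757687) = -26155066472685)
W = -19102 (W = -8 + (-187463 - 1*(-168369)) = -8 + (-187463 + 168369) = -8 - 19094 = -19102)
R + W = -26155066472685 - 19102 = -26155066491787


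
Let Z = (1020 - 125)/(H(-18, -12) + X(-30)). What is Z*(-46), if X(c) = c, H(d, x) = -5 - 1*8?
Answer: 41170/43 ≈ 957.44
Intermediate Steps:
H(d, x) = -13 (H(d, x) = -5 - 8 = -13)
Z = -895/43 (Z = (1020 - 125)/(-13 - 30) = 895/(-43) = 895*(-1/43) = -895/43 ≈ -20.814)
Z*(-46) = -895/43*(-46) = 41170/43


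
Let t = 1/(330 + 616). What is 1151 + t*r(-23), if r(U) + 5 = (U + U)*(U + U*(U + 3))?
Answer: 1068739/946 ≈ 1129.7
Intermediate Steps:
t = 1/946 ≈ 0.0010571
r(U) = -5 + 2*U*(U + U*(3 + U)) (r(U) = -5 + (U + U)*(U + U*(U + 3)) = -5 + (2*U)*(U + U*(3 + U)) = -5 + 2*U*(U + U*(3 + U)))
1151 + t*r(-23) = 1151 + (-5 + 2*(-23)³ + 8*(-23)²)/946 = 1151 + (-5 + 2*(-12167) + 8*529)/946 = 1151 + (-5 - 24334 + 4232)/946 = 1151 + (1/946)*(-20107) = 1151 - 20107/946 = 1068739/946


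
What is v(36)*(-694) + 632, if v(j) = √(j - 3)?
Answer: 632 - 694*√33 ≈ -3354.7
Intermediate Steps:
v(j) = √(-3 + j)
v(36)*(-694) + 632 = √(-3 + 36)*(-694) + 632 = √33*(-694) + 632 = -694*√33 + 632 = 632 - 694*√33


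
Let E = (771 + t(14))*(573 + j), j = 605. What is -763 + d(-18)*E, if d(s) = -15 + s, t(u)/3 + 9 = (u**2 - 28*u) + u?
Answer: -7697815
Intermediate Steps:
t(u) = -27 - 81*u + 3*u**2 (t(u) = -27 + 3*((u**2 - 28*u) + u) = -27 + 3*(u**2 - 27*u) = -27 + (-81*u + 3*u**2) = -27 - 81*u + 3*u**2)
E = 233244 (E = (771 + (-27 - 81*14 + 3*14**2))*(573 + 605) = (771 + (-27 - 1134 + 3*196))*1178 = (771 + (-27 - 1134 + 588))*1178 = (771 - 573)*1178 = 198*1178 = 233244)
-763 + d(-18)*E = -763 + (-15 - 18)*233244 = -763 - 33*233244 = -763 - 7697052 = -7697815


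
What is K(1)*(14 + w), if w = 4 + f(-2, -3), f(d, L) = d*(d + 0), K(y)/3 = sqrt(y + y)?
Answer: 66*sqrt(2) ≈ 93.338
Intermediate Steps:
K(y) = 3*sqrt(2)*sqrt(y) (K(y) = 3*sqrt(y + y) = 3*sqrt(2*y) = 3*(sqrt(2)*sqrt(y)) = 3*sqrt(2)*sqrt(y))
f(d, L) = d**2 (f(d, L) = d*d = d**2)
w = 8 (w = 4 + (-2)**2 = 4 + 4 = 8)
K(1)*(14 + w) = (3*sqrt(2)*sqrt(1))*(14 + 8) = (3*sqrt(2)*1)*22 = (3*sqrt(2))*22 = 66*sqrt(2)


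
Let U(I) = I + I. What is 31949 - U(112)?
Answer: 31725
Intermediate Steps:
U(I) = 2*I
31949 - U(112) = 31949 - 2*112 = 31949 - 1*224 = 31949 - 224 = 31725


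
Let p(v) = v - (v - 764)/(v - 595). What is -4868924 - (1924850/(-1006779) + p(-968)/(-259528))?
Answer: -55234149463090791153/11344225358546 ≈ -4.8689e+6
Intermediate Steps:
p(v) = v - (-764 + v)/(-595 + v)
-4868924 - (1924850/(-1006779) + p(-968)/(-259528)) = -4868924 - (1924850/(-1006779) + ((764 + (-968)**2 - 596*(-968))/(-595 - 968))/(-259528)) = -4868924 - (1924850*(-1/1006779) + ((764 + 937024 + 576928)/(-1563))*(-1/259528)) = -4868924 - (-1924850/1006779 - 1/1563*1514716*(-1/259528)) = -4868924 - (-1924850/1006779 - 1514716/1563*(-1/259528)) = -4868924 - (-1924850/1006779 + 378679/101410566) = -4868924 - 1*(-21646542433351/11344225358546) = -4868924 + 21646542433351/11344225358546 = -55234149463090791153/11344225358546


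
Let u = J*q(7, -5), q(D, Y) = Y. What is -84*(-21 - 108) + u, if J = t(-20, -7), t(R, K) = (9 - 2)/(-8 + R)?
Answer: 43349/4 ≈ 10837.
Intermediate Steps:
t(R, K) = 7/(-8 + R)
J = -1/4 (J = 7/(-8 - 20) = 7/(-28) = 7*(-1/28) = -1/4 ≈ -0.25000)
u = 5/4 (u = -1/4*(-5) = 5/4 ≈ 1.2500)
-84*(-21 - 108) + u = -84*(-21 - 108) + 5/4 = -84*(-129) + 5/4 = 10836 + 5/4 = 43349/4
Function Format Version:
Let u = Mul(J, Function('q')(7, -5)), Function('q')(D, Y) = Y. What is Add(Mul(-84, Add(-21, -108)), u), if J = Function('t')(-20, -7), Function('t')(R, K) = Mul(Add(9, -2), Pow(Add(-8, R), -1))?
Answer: Rational(43349, 4) ≈ 10837.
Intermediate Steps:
Function('t')(R, K) = Mul(7, Pow(Add(-8, R), -1))
J = Rational(-1, 4) (J = Mul(7, Pow(Add(-8, -20), -1)) = Mul(7, Pow(-28, -1)) = Mul(7, Rational(-1, 28)) = Rational(-1, 4) ≈ -0.25000)
u = Rational(5, 4) (u = Mul(Rational(-1, 4), -5) = Rational(5, 4) ≈ 1.2500)
Add(Mul(-84, Add(-21, -108)), u) = Add(Mul(-84, Add(-21, -108)), Rational(5, 4)) = Add(Mul(-84, -129), Rational(5, 4)) = Add(10836, Rational(5, 4)) = Rational(43349, 4)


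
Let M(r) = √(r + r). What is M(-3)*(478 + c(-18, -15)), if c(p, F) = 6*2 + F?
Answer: 475*I*√6 ≈ 1163.5*I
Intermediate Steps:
c(p, F) = 12 + F
M(r) = √2*√r (M(r) = √(2*r) = √2*√r)
M(-3)*(478 + c(-18, -15)) = (√2*√(-3))*(478 + (12 - 15)) = (√2*(I*√3))*(478 - 3) = (I*√6)*475 = 475*I*√6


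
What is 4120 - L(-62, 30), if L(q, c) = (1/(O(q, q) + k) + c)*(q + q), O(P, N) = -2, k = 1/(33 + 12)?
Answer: 692180/89 ≈ 7777.3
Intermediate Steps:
k = 1/45 ≈ 0.022222
L(q, c) = 2*q*(-45/89 + c) (L(q, c) = (1/(-2 + 1/45) + c)*(q + q) = (1/(-89/45) + c)*(2*q) = (-45/89 + c)*(2*q) = 2*q*(-45/89 + c))
4120 - L(-62, 30) = 4120 - 2*(-62)*(-45 + 89*30)/89 = 4120 - 2*(-62)*(-45 + 2670)/89 = 4120 - 2*(-62)*2625/89 = 4120 - 1*(-325500/89) = 4120 + 325500/89 = 692180/89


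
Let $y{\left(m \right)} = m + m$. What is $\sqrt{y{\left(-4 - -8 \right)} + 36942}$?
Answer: $5 \sqrt{1478} \approx 192.22$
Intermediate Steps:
$y{\left(m \right)} = 2 m$
$\sqrt{y{\left(-4 - -8 \right)} + 36942} = \sqrt{2 \left(-4 - -8\right) + 36942} = \sqrt{2 \left(-4 + 8\right) + 36942} = \sqrt{2 \cdot 4 + 36942} = \sqrt{8 + 36942} = \sqrt{36950} = 5 \sqrt{1478}$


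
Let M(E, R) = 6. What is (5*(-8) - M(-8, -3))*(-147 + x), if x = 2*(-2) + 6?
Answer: 6670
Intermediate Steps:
x = 2 (x = -4 + 6 = 2)
(5*(-8) - M(-8, -3))*(-147 + x) = (5*(-8) - 1*6)*(-147 + 2) = (-40 - 6)*(-145) = -46*(-145) = 6670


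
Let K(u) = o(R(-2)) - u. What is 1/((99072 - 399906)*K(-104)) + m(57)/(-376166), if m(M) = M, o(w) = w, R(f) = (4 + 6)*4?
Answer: -1234810819/8147773615968 ≈ -0.00015155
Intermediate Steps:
R(f) = 40 (R(f) = 10*4 = 40)
K(u) = 40 - u
1/((99072 - 399906)*K(-104)) + m(57)/(-376166) = 1/((99072 - 399906)*(40 - 1*(-104))) + 57/(-376166) = 1/((-300834)*(40 + 104)) + 57*(-1/376166) = -1/300834/144 - 57/376166 = -1/300834*1/144 - 57/376166 = -1/43320096 - 57/376166 = -1234810819/8147773615968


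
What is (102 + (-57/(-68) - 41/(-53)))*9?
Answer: 3360753/3604 ≈ 932.51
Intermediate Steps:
(102 + (-57/(-68) - 41/(-53)))*9 = (102 + (-57*(-1/68) - 41*(-1/53)))*9 = (102 + (57/68 + 41/53))*9 = (102 + 5809/3604)*9 = (373417/3604)*9 = 3360753/3604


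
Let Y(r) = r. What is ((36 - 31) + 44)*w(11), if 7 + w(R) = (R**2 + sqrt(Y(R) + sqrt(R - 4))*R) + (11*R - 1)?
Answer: 11466 + 539*sqrt(11 + sqrt(7)) ≈ 13457.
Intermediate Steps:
w(R) = -8 + R**2 + 11*R + R*sqrt(R + sqrt(-4 + R)) (w(R) = -7 + ((R**2 + sqrt(R + sqrt(R - 4))*R) + (11*R - 1)) = -7 + ((R**2 + sqrt(R + sqrt(-4 + R))*R) + (-1 + 11*R)) = -7 + ((R**2 + R*sqrt(R + sqrt(-4 + R))) + (-1 + 11*R)) = -7 + (-1 + R**2 + 11*R + R*sqrt(R + sqrt(-4 + R))) = -8 + R**2 + 11*R + R*sqrt(R + sqrt(-4 + R)))
((36 - 31) + 44)*w(11) = ((36 - 31) + 44)*(-8 + 11**2 + 11*11 + 11*sqrt(11 + sqrt(-4 + 11))) = (5 + 44)*(-8 + 121 + 121 + 11*sqrt(11 + sqrt(7))) = 49*(234 + 11*sqrt(11 + sqrt(7))) = 11466 + 539*sqrt(11 + sqrt(7))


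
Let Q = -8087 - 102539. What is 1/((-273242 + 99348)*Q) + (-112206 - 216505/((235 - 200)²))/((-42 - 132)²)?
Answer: -4729219594680517/1274055553465065 ≈ -3.7119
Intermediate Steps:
Q = -110626
1/((-273242 + 99348)*Q) + (-112206 - 216505/((235 - 200)²))/((-42 - 132)²) = 1/((-273242 + 99348)*(-110626)) + (-112206 - 216505/((235 - 200)²))/((-42 - 132)²) = -1/110626/(-173894) + (-112206 - 216505/(35²))/((-174)²) = -1/173894*(-1/110626) + (-112206 - 216505/1225)/30276 = 1/19237197644 + (-112206 - 216505/1225)*(1/30276) = 1/19237197644 + (-112206 - 1*43301/245)*(1/30276) = 1/19237197644 + (-112206 - 43301/245)*(1/30276) = 1/19237197644 - 27533771/245*1/30276 = 1/19237197644 - 27533771/7417620 = -4729219594680517/1274055553465065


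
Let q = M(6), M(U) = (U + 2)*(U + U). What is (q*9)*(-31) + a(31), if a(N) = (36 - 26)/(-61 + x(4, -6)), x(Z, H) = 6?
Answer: -294626/11 ≈ -26784.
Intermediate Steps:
M(U) = 2*U*(2 + U) (M(U) = (2 + U)*(2*U) = 2*U*(2 + U))
q = 96 (q = 2*6*(2 + 6) = 2*6*8 = 96)
a(N) = -2/11 (a(N) = (36 - 26)/(-61 + 6) = 10/(-55) = 10*(-1/55) = -2/11)
(q*9)*(-31) + a(31) = (96*9)*(-31) - 2/11 = 864*(-31) - 2/11 = -26784 - 2/11 = -294626/11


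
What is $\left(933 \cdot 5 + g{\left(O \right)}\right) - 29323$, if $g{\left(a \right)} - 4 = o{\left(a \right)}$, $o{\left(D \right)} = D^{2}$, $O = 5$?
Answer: $-24629$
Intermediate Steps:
$g{\left(a \right)} = 4 + a^{2}$
$\left(933 \cdot 5 + g{\left(O \right)}\right) - 29323 = \left(933 \cdot 5 + \left(4 + 5^{2}\right)\right) - 29323 = \left(4665 + \left(4 + 25\right)\right) - 29323 = \left(4665 + 29\right) - 29323 = 4694 - 29323 = -24629$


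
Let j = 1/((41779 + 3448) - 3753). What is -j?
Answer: -1/41474 ≈ -2.4111e-5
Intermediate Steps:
j = 1/41474 (j = 1/(45227 - 3753) = 1/41474 ≈ 2.4111e-5)
-j = -1*1/41474 = -1/41474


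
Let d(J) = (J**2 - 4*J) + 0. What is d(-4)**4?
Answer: 1048576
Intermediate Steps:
d(J) = J**2 - 4*J
d(-4)**4 = (-4*(-4 - 4))**4 = (-4*(-8))**4 = 32**4 = 1048576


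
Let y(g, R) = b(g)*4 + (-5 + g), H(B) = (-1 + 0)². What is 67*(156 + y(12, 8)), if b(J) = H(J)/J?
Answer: 32830/3 ≈ 10943.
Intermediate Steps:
H(B) = 1 (H(B) = (-1)² = 1)
b(J) = 1/J
y(g, R) = -5 + g + 4/g (y(g, R) = 4/g + (-5 + g) = -5 + g + 4/g)
67*(156 + y(12, 8)) = 67*(156 + (-5 + 12 + 4/12)) = 67*(156 + (-5 + 12 + 4*(1/12))) = 67*(156 + (-5 + 12 + ⅓)) = 67*(156 + 22/3) = 67*(490/3) = 32830/3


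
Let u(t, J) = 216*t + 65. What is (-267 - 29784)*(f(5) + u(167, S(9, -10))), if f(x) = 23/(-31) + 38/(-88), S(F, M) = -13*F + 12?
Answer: -1481191762617/1364 ≈ -1.0859e+9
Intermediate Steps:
S(F, M) = 12 - 13*F
f(x) = -1601/1364 (f(x) = 23*(-1/31) + 38*(-1/88) = -23/31 - 19/44 = -1601/1364)
u(t, J) = 65 + 216*t
(-267 - 29784)*(f(5) + u(167, S(9, -10))) = (-267 - 29784)*(-1601/1364 + (65 + 216*167)) = -30051*(-1601/1364 + (65 + 36072)) = -30051*(-1601/1364 + 36137) = -30051*49289267/1364 = -1481191762617/1364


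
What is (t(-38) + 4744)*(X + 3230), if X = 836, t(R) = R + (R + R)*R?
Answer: 30877204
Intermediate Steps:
t(R) = R + 2*R**2 (t(R) = R + (2*R)*R = R + 2*R**2)
(t(-38) + 4744)*(X + 3230) = (-38*(1 + 2*(-38)) + 4744)*(836 + 3230) = (-38*(1 - 76) + 4744)*4066 = (-38*(-75) + 4744)*4066 = (2850 + 4744)*4066 = 7594*4066 = 30877204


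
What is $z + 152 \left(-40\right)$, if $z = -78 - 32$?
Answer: $-6190$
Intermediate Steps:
$z = -110$ ($z = -78 - 32 = -110$)
$z + 152 \left(-40\right) = -110 + 152 \left(-40\right) = -110 - 6080 = -6190$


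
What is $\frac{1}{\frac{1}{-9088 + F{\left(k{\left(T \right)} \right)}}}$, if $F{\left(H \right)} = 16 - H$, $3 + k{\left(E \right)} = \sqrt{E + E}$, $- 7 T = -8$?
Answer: $-9069 - \frac{4 \sqrt{7}}{7} \approx -9070.5$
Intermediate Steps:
$T = \frac{8}{7}$ ($T = \left(- \frac{1}{7}\right) \left(-8\right) = \frac{8}{7} \approx 1.1429$)
$k{\left(E \right)} = -3 + \sqrt{2} \sqrt{E}$ ($k{\left(E \right)} = -3 + \sqrt{E + E} = -3 + \sqrt{2 E} = -3 + \sqrt{2} \sqrt{E}$)
$\frac{1}{\frac{1}{-9088 + F{\left(k{\left(T \right)} \right)}}} = \frac{1}{\frac{1}{-9088 + \left(16 - \left(-3 + \sqrt{2} \sqrt{\frac{8}{7}}\right)\right)}} = \frac{1}{\frac{1}{-9088 + \left(16 - \left(-3 + \sqrt{2} \frac{2 \sqrt{14}}{7}\right)\right)}} = \frac{1}{\frac{1}{-9088 + \left(16 - \left(-3 + \frac{4 \sqrt{7}}{7}\right)\right)}} = \frac{1}{\frac{1}{-9088 + \left(16 + \left(3 - \frac{4 \sqrt{7}}{7}\right)\right)}} = \frac{1}{\frac{1}{-9088 + \left(19 - \frac{4 \sqrt{7}}{7}\right)}} = \frac{1}{\frac{1}{-9069 - \frac{4 \sqrt{7}}{7}}} = -9069 - \frac{4 \sqrt{7}}{7}$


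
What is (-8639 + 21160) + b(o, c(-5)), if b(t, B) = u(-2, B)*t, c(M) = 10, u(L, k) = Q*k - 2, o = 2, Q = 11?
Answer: 12737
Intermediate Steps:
u(L, k) = -2 + 11*k (u(L, k) = 11*k - 2 = -2 + 11*k)
b(t, B) = t*(-2 + 11*B) (b(t, B) = (-2 + 11*B)*t = t*(-2 + 11*B))
(-8639 + 21160) + b(o, c(-5)) = (-8639 + 21160) + 2*(-2 + 11*10) = 12521 + 2*(-2 + 110) = 12521 + 2*108 = 12521 + 216 = 12737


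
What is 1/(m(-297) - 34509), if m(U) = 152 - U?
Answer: -1/34060 ≈ -2.9360e-5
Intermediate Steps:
1/(m(-297) - 34509) = 1/((152 - 1*(-297)) - 34509) = 1/((152 + 297) - 34509) = 1/(449 - 34509) = 1/(-34060) = -1/34060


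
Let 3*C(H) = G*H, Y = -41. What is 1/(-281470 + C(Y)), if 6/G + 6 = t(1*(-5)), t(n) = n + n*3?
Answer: -13/3659069 ≈ -3.5528e-6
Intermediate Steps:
t(n) = 4*n (t(n) = n + 3*n = 4*n)
G = -3/13 (G = 6/(-6 + 4*(1*(-5))) = 6/(-6 + 4*(-5)) = 6/(-6 - 20) = 6/(-26) = 6*(-1/26) = -3/13 ≈ -0.23077)
C(H) = -H/13 (C(H) = (-3*H/13)/3 = -H/13)
1/(-281470 + C(Y)) = 1/(-281470 - 1/13*(-41)) = 1/(-281470 + 41/13) = 1/(-3659069/13) = -13/3659069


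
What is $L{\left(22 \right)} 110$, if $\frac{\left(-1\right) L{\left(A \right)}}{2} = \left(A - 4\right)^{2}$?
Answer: $-71280$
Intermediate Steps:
$L{\left(A \right)} = - 2 \left(-4 + A\right)^{2}$ ($L{\left(A \right)} = - 2 \left(A - 4\right)^{2} = - 2 \left(-4 + A\right)^{2}$)
$L{\left(22 \right)} 110 = - 2 \left(-4 + 22\right)^{2} \cdot 110 = - 2 \cdot 18^{2} \cdot 110 = \left(-2\right) 324 \cdot 110 = \left(-648\right) 110 = -71280$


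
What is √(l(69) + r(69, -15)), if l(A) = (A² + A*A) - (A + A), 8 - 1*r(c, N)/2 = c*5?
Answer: √8710 ≈ 93.327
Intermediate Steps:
r(c, N) = 16 - 10*c (r(c, N) = 16 - 2*c*5 = 16 - 10*c)
l(A) = -2*A + 2*A² (l(A) = (A² + A²) - 2*A = 2*A² - 2*A = -2*A + 2*A²)
√(l(69) + r(69, -15)) = √(2*69*(-1 + 69) + (16 - 10*69)) = √(2*69*68 + (16 - 690)) = √(9384 - 674) = √8710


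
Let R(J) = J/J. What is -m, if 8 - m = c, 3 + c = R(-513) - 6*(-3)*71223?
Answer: 1282004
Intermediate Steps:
R(J) = 1
c = 1282012 (c = -3 + (1 - 6*(-3)*71223) = -3 + (1 - (-18)*71223) = -3 + (1 - 1*(-1282014)) = -3 + (1 + 1282014) = -3 + 1282015 = 1282012)
m = -1282004 (m = 8 - 1*1282012 = 8 - 1282012 = -1282004)
-m = -1*(-1282004) = 1282004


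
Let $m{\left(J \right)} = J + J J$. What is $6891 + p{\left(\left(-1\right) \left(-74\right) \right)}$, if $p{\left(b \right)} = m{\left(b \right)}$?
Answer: $12441$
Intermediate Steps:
$m{\left(J \right)} = J + J^{2}$
$p{\left(b \right)} = b \left(1 + b\right)$
$6891 + p{\left(\left(-1\right) \left(-74\right) \right)} = 6891 + \left(-1\right) \left(-74\right) \left(1 - -74\right) = 6891 + 74 \left(1 + 74\right) = 6891 + 74 \cdot 75 = 6891 + 5550 = 12441$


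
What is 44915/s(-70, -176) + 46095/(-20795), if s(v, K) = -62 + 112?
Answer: 37268107/41590 ≈ 896.08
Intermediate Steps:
s(v, K) = 50
44915/s(-70, -176) + 46095/(-20795) = 44915/50 + 46095/(-20795) = 44915*(1/50) + 46095*(-1/20795) = 8983/10 - 9219/4159 = 37268107/41590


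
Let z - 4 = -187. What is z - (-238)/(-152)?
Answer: -14027/76 ≈ -184.57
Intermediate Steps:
z = -183 (z = 4 - 187 = -183)
z - (-238)/(-152) = -183 - (-238)/(-152) = -183 - (-238)*(-1)/152 = -183 - 1*119/76 = -183 - 119/76 = -14027/76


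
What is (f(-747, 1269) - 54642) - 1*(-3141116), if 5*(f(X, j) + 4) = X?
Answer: 15431603/5 ≈ 3.0863e+6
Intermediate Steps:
f(X, j) = -4 + X/5
(f(-747, 1269) - 54642) - 1*(-3141116) = ((-4 + (⅕)*(-747)) - 54642) - 1*(-3141116) = ((-4 - 747/5) - 54642) + 3141116 = (-767/5 - 54642) + 3141116 = -273977/5 + 3141116 = 15431603/5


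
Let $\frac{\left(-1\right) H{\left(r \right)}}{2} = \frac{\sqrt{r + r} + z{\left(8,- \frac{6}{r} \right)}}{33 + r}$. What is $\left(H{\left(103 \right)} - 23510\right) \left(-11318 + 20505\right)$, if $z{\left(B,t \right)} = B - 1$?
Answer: $- \frac{14687137469}{68} - \frac{9187 \sqrt{206}}{68} \approx -2.1599 \cdot 10^{8}$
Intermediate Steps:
$z{\left(B,t \right)} = -1 + B$
$H{\left(r \right)} = - \frac{2 \left(7 + \sqrt{2} \sqrt{r}\right)}{33 + r}$ ($H{\left(r \right)} = - 2 \frac{\sqrt{r + r} + \left(-1 + 8\right)}{33 + r} = - 2 \frac{\sqrt{2 r} + 7}{33 + r} = - 2 \frac{\sqrt{2} \sqrt{r} + 7}{33 + r} = - 2 \frac{7 + \sqrt{2} \sqrt{r}}{33 + r} = - \frac{2 \left(7 + \sqrt{2} \sqrt{r}\right)}{33 + r}$)
$\left(H{\left(103 \right)} - 23510\right) \left(-11318 + 20505\right) = \left(\frac{2 \left(-7 - \sqrt{2} \sqrt{103}\right)}{33 + 103} - 23510\right) \left(-11318 + 20505\right) = \left(\frac{2 \left(-7 - \sqrt{206}\right)}{136} - 23510\right) 9187 = \left(2 \cdot \frac{1}{136} \left(-7 - \sqrt{206}\right) - 23510\right) 9187 = \left(\left(- \frac{7}{68} - \frac{\sqrt{206}}{68}\right) - 23510\right) 9187 = \left(- \frac{1598687}{68} - \frac{\sqrt{206}}{68}\right) 9187 = - \frac{14687137469}{68} - \frac{9187 \sqrt{206}}{68}$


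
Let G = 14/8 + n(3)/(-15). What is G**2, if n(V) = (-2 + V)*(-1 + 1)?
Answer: 49/16 ≈ 3.0625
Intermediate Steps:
n(V) = 0 (n(V) = (-2 + V)*0 = 0)
G = 7/4 (G = 14/8 + 0/(-15) = 14*(1/8) + 0*(-1/15) = 7/4 + 0 = 7/4 ≈ 1.7500)
G**2 = (7/4)**2 = 49/16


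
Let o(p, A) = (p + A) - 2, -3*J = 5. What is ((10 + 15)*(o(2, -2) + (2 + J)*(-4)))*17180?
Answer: -4295000/3 ≈ -1.4317e+6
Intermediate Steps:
J = -5/3 (J = -1/3*5 = -5/3 ≈ -1.6667)
o(p, A) = -2 + A + p (o(p, A) = (A + p) - 2 = -2 + A + p)
((10 + 15)*(o(2, -2) + (2 + J)*(-4)))*17180 = ((10 + 15)*((-2 - 2 + 2) + (2 - 5/3)*(-4)))*17180 = (25*(-2 + (1/3)*(-4)))*17180 = (25*(-2 - 4/3))*17180 = (25*(-10/3))*17180 = -250/3*17180 = -4295000/3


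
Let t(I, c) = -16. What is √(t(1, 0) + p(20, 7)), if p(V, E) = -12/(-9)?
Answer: 2*I*√33/3 ≈ 3.8297*I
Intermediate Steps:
p(V, E) = 4/3 (p(V, E) = -12*(-⅑) = 4/3)
√(t(1, 0) + p(20, 7)) = √(-16 + 4/3) = √(-44/3) = 2*I*√33/3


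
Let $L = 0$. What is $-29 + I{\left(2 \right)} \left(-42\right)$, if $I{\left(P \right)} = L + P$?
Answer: $-113$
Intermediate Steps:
$I{\left(P \right)} = P$ ($I{\left(P \right)} = 0 + P = P$)
$-29 + I{\left(2 \right)} \left(-42\right) = -29 + 2 \left(-42\right) = -29 - 84 = -113$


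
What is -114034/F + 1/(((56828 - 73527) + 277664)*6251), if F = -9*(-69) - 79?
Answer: -93011388222384/442080190265 ≈ -210.39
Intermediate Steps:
F = 542 (F = 621 - 79 = 542)
-114034/F + 1/(((56828 - 73527) + 277664)*6251) = -114034/542 + 1/(((56828 - 73527) + 277664)*6251) = -114034*1/542 + (1/6251)/(-16699 + 277664) = -57017/271 + (1/6251)/260965 = -57017/271 + (1/260965)*(1/6251) = -57017/271 + 1/1631292215 = -93011388222384/442080190265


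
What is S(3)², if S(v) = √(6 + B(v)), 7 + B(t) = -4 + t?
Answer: -2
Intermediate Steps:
B(t) = -11 + t (B(t) = -7 + (-4 + t) = -11 + t)
S(v) = √(-5 + v) (S(v) = √(6 + (-11 + v)) = √(-5 + v))
S(3)² = (√(-5 + 3))² = (√(-2))² = (I*√2)² = -2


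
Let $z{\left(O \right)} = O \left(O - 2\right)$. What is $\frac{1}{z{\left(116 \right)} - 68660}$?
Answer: $- \frac{1}{55436} \approx -1.8039 \cdot 10^{-5}$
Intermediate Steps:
$z{\left(O \right)} = O \left(-2 + O\right)$
$\frac{1}{z{\left(116 \right)} - 68660} = \frac{1}{116 \left(-2 + 116\right) - 68660} = \frac{1}{116 \cdot 114 - 68660} = \frac{1}{13224 - 68660} = \frac{1}{-55436} = - \frac{1}{55436}$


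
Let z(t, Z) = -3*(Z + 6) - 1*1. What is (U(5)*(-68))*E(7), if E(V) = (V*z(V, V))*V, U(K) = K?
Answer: 666400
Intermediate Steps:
z(t, Z) = -19 - 3*Z (z(t, Z) = -3*(6 + Z) - 1 = (-18 - 3*Z) - 1 = -19 - 3*Z)
E(V) = V**2*(-19 - 3*V) (E(V) = (V*(-19 - 3*V))*V = V**2*(-19 - 3*V))
(U(5)*(-68))*E(7) = (5*(-68))*(7**2*(-19 - 3*7)) = -16660*(-19 - 21) = -16660*(-40) = -340*(-1960) = 666400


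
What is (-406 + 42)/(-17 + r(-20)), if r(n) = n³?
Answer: 364/8017 ≈ 0.045404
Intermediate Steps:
(-406 + 42)/(-17 + r(-20)) = (-406 + 42)/(-17 + (-20)³) = -364/(-17 - 8000) = -364/(-8017) = -364*(-1/8017) = 364/8017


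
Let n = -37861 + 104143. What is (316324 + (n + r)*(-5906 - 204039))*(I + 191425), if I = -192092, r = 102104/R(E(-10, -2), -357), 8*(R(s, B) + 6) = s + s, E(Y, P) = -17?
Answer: 323348718686562/41 ≈ 7.8865e+12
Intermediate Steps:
R(s, B) = -6 + s/4 (R(s, B) = -6 + (s + s)/8 = -6 + (2*s)/8 = -6 + s/4)
n = 66282
r = -408416/41 (r = 102104/(-6 + (¼)*(-17)) = 102104/(-6 - 17/4) = 102104/(-41/4) = 102104*(-4/41) = -408416/41 ≈ -9961.4)
(316324 + (n + r)*(-5906 - 204039))*(I + 191425) = (316324 + (66282 - 408416/41)*(-5906 - 204039))*(-192092 + 191425) = (316324 + (2309146/41)*(-209945))*(-667) = (316324 - 484793656970/41)*(-667) = -484780687686/41*(-667) = 323348718686562/41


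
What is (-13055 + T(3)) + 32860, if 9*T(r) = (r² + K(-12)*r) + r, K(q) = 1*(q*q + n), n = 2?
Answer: 19855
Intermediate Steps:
K(q) = 2 + q² (K(q) = 1*(q*q + 2) = 1*(q² + 2) = 1*(2 + q²) = 2 + q²)
T(r) = r²/9 + 49*r/3 (T(r) = ((r² + (2 + (-12)²)*r) + r)/9 = ((r² + (2 + 144)*r) + r)/9 = ((r² + 146*r) + r)/9 = (r² + 147*r)/9 = r²/9 + 49*r/3)
(-13055 + T(3)) + 32860 = (-13055 + (⅑)*3*(147 + 3)) + 32860 = (-13055 + (⅑)*3*150) + 32860 = (-13055 + 50) + 32860 = -13005 + 32860 = 19855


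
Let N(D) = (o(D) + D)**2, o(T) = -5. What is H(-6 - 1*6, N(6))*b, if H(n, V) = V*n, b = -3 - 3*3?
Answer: 144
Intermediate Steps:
b = -12 (b = -3 - 9 = -12)
N(D) = (-5 + D)**2
H(-6 - 1*6, N(6))*b = ((-5 + 6)**2*(-6 - 1*6))*(-12) = (1**2*(-6 - 6))*(-12) = (1*(-12))*(-12) = -12*(-12) = 144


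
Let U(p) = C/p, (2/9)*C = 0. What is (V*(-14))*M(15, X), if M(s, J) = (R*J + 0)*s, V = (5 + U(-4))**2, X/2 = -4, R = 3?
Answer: 126000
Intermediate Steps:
C = 0 (C = (9/2)*0 = 0)
X = -8 (X = 2*(-4) = -8)
U(p) = 0 (U(p) = 0/p = 0)
V = 25 (V = (5 + 0)**2 = 5**2 = 25)
M(s, J) = 3*J*s (M(s, J) = (3*J + 0)*s = (3*J)*s = 3*J*s)
(V*(-14))*M(15, X) = (25*(-14))*(3*(-8)*15) = -350*(-360) = 126000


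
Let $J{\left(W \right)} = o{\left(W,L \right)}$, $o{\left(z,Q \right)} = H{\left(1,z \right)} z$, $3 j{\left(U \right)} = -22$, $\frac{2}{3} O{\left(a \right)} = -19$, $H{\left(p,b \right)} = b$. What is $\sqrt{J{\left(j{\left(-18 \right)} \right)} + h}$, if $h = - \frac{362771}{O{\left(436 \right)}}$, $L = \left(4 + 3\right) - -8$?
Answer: $\frac{\sqrt{41530618}}{57} \approx 113.06$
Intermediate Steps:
$O{\left(a \right)} = - \frac{57}{2}$ ($O{\left(a \right)} = \frac{3}{2} \left(-19\right) = - \frac{57}{2}$)
$L = 15$ ($L = 7 + 8 = 15$)
$h = \frac{725542}{57}$ ($h = - \frac{362771}{- \frac{57}{2}} = \left(-362771\right) \left(- \frac{2}{57}\right) = \frac{725542}{57} \approx 12729.0$)
$j{\left(U \right)} = - \frac{22}{3}$ ($j{\left(U \right)} = \frac{1}{3} \left(-22\right) = - \frac{22}{3}$)
$o{\left(z,Q \right)} = z^{2}$ ($o{\left(z,Q \right)} = z z = z^{2}$)
$J{\left(W \right)} = W^{2}$
$\sqrt{J{\left(j{\left(-18 \right)} \right)} + h} = \sqrt{\left(- \frac{22}{3}\right)^{2} + \frac{725542}{57}} = \sqrt{\frac{484}{9} + \frac{725542}{57}} = \sqrt{\frac{2185822}{171}} = \frac{\sqrt{41530618}}{57}$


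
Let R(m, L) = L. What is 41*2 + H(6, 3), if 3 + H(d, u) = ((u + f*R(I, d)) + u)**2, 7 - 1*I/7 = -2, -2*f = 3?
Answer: 88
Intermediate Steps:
f = -3/2 (f = -1/2*3 = -3/2 ≈ -1.5000)
I = 63 (I = 49 - 7*(-2) = 49 + 14 = 63)
H(d, u) = -3 + (2*u - 3*d/2)**2 (H(d, u) = -3 + ((u - 3*d/2) + u)**2 = -3 + (2*u - 3*d/2)**2)
41*2 + H(6, 3) = 41*2 + (-3 + (-4*3 + 3*6)**2/4) = 82 + (-3 + (-12 + 18)**2/4) = 82 + (-3 + (1/4)*6**2) = 82 + (-3 + (1/4)*36) = 82 + (-3 + 9) = 82 + 6 = 88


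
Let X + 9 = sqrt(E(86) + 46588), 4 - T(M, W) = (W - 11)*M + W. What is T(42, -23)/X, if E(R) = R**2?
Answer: 13095/53903 + 5820*sqrt(3374)/53903 ≈ 6.5146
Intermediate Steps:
T(M, W) = 4 - W - M*(-11 + W) (T(M, W) = 4 - ((W - 11)*M + W) = 4 - ((-11 + W)*M + W) = 4 - (M*(-11 + W) + W) = 4 - (W + M*(-11 + W)) = 4 + (-W - M*(-11 + W)) = 4 - W - M*(-11 + W))
X = -9 + 4*sqrt(3374) (X = -9 + sqrt(86**2 + 46588) = -9 + sqrt(7396 + 46588) = -9 + sqrt(53984) = -9 + 4*sqrt(3374) ≈ 223.34)
T(42, -23)/X = (4 - 1*(-23) + 11*42 - 1*42*(-23))/(-9 + 4*sqrt(3374)) = (4 + 23 + 462 + 966)/(-9 + 4*sqrt(3374)) = 1455/(-9 + 4*sqrt(3374))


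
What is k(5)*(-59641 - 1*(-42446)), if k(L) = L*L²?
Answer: -2149375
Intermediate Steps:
k(L) = L³
k(5)*(-59641 - 1*(-42446)) = 5³*(-59641 - 1*(-42446)) = 125*(-59641 + 42446) = 125*(-17195) = -2149375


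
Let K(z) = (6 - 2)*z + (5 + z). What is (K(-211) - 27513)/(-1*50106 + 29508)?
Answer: 9521/6866 ≈ 1.3867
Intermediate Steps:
K(z) = 5 + 5*z (K(z) = 4*z + (5 + z) = 5 + 5*z)
(K(-211) - 27513)/(-1*50106 + 29508) = ((5 + 5*(-211)) - 27513)/(-1*50106 + 29508) = ((5 - 1055) - 27513)/(-50106 + 29508) = (-1050 - 27513)/(-20598) = -28563*(-1/20598) = 9521/6866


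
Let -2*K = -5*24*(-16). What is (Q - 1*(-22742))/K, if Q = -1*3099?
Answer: -19643/960 ≈ -20.461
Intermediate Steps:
Q = -3099
K = -960 (K = -(-5*24)*(-16)/2 = -(-60)*(-16) = -½*1920 = -960)
(Q - 1*(-22742))/K = (-3099 - 1*(-22742))/(-960) = (-3099 + 22742)*(-1/960) = 19643*(-1/960) = -19643/960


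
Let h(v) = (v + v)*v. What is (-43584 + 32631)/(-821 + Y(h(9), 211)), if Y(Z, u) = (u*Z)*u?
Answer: -10953/7211581 ≈ -0.0015188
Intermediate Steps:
h(v) = 2*v**2 (h(v) = (2*v)*v = 2*v**2)
Y(Z, u) = Z*u**2 (Y(Z, u) = (Z*u)*u = Z*u**2)
(-43584 + 32631)/(-821 + Y(h(9), 211)) = (-43584 + 32631)/(-821 + (2*9**2)*211**2) = -10953/(-821 + (2*81)*44521) = -10953/(-821 + 162*44521) = -10953/(-821 + 7212402) = -10953/7211581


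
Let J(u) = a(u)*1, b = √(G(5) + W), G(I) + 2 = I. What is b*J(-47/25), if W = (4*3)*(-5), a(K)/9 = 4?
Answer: 36*I*√57 ≈ 271.79*I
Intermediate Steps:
a(K) = 36 (a(K) = 9*4 = 36)
G(I) = -2 + I
W = -60 (W = 12*(-5) = -60)
b = I*√57 (b = √((-2 + 5) - 60) = √(3 - 60) = √(-57) = I*√57 ≈ 7.5498*I)
J(u) = 36 (J(u) = 36*1 = 36)
b*J(-47/25) = (I*√57)*36 = 36*I*√57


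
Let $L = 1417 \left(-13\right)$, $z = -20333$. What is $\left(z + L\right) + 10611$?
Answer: $-28143$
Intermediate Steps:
$L = -18421$
$\left(z + L\right) + 10611 = \left(-20333 - 18421\right) + 10611 = -38754 + 10611 = -28143$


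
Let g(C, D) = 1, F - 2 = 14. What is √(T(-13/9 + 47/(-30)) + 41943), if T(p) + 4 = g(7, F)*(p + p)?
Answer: 2*√2358730/15 ≈ 204.78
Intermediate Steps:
F = 16 (F = 2 + 14 = 16)
T(p) = -4 + 2*p (T(p) = -4 + 1*(p + p) = -4 + 1*(2*p) = -4 + 2*p)
√(T(-13/9 + 47/(-30)) + 41943) = √((-4 + 2*(-13/9 + 47/(-30))) + 41943) = √((-4 + 2*(-13*⅑ + 47*(-1/30))) + 41943) = √((-4 + 2*(-13/9 - 47/30)) + 41943) = √((-4 + 2*(-271/90)) + 41943) = √((-4 - 271/45) + 41943) = √(-451/45 + 41943) = √(1886984/45) = 2*√2358730/15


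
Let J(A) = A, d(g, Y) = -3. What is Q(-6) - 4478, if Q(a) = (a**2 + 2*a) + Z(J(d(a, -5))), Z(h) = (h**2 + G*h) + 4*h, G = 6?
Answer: -4475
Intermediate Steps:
Z(h) = h**2 + 10*h (Z(h) = (h**2 + 6*h) + 4*h = h**2 + 10*h)
Q(a) = -21 + a**2 + 2*a (Q(a) = (a**2 + 2*a) - 3*(10 - 3) = (a**2 + 2*a) - 3*7 = (a**2 + 2*a) - 21 = -21 + a**2 + 2*a)
Q(-6) - 4478 = (-21 + (-6)**2 + 2*(-6)) - 4478 = (-21 + 36 - 12) - 4478 = 3 - 4478 = -4475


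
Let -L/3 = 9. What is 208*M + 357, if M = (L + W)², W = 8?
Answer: 75445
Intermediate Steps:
L = -27 (L = -3*9 = -27)
M = 361 (M = (-27 + 8)² = (-19)² = 361)
208*M + 357 = 208*361 + 357 = 75088 + 357 = 75445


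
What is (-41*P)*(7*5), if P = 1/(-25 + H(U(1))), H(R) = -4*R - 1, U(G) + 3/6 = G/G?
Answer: 205/4 ≈ 51.250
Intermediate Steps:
U(G) = ½ (U(G) = -½ + G/G = -½ + 1 = ½)
H(R) = -1 - 4*R
P = -1/28 (P = 1/(-25 + (-1 - 4*½)) = 1/(-25 + (-1 - 2)) = 1/(-25 - 3) = 1/(-28) = -1/28 ≈ -0.035714)
(-41*P)*(7*5) = (-41*(-1/28))*(7*5) = (41/28)*35 = 205/4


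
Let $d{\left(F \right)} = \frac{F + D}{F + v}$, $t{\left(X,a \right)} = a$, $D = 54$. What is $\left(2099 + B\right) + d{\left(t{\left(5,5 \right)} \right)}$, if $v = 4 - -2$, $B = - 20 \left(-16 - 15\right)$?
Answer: $\frac{29968}{11} \approx 2724.4$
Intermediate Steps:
$B = 620$ ($B = \left(-20\right) \left(-31\right) = 620$)
$v = 6$ ($v = 4 + 2 = 6$)
$d{\left(F \right)} = \frac{54 + F}{6 + F}$ ($d{\left(F \right)} = \frac{F + 54}{F + 6} = \frac{54 + F}{6 + F}$)
$\left(2099 + B\right) + d{\left(t{\left(5,5 \right)} \right)} = \left(2099 + 620\right) + \frac{54 + 5}{6 + 5} = 2719 + \frac{1}{11} \cdot 59 = 2719 + \frac{59}{11} = \frac{29968}{11}$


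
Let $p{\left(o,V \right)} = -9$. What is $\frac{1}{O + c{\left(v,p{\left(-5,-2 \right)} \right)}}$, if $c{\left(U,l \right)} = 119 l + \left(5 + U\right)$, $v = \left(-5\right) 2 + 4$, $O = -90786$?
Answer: $- \frac{1}{91858} \approx -1.0886 \cdot 10^{-5}$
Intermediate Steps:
$v = -6$ ($v = -10 + 4 = -6$)
$c{\left(U,l \right)} = 5 + U + 119 l$
$\frac{1}{O + c{\left(v,p{\left(-5,-2 \right)} \right)}} = \frac{1}{-90786 + \left(5 - 6 + 119 \left(-9\right)\right)} = \frac{1}{-90786 - 1072} = \frac{1}{-91858} = - \frac{1}{91858}$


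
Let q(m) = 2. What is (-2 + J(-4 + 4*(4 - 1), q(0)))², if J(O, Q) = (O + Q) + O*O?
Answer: 5184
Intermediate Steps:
J(O, Q) = O + Q + O² (J(O, Q) = (O + Q) + O² = O + Q + O²)
(-2 + J(-4 + 4*(4 - 1), q(0)))² = (-2 + ((-4 + 4*(4 - 1)) + 2 + (-4 + 4*(4 - 1))²))² = (-2 + ((-4 + 4*3) + 2 + (-4 + 4*3)²))² = (-2 + ((-4 + 12) + 2 + (-4 + 12)²))² = (-2 + (8 + 2 + 8²))² = (-2 + (8 + 2 + 64))² = (-2 + 74)² = 72² = 5184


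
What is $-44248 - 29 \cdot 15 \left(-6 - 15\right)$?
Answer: $-35113$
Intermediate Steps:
$-44248 - 29 \cdot 15 \left(-6 - 15\right) = -44248 - 435 \left(-6 - 15\right) = -44248 - 435 \left(-21\right) = -44248 - -9135 = -44248 + 9135 = -35113$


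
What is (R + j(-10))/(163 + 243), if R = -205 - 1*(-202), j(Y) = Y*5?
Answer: -53/406 ≈ -0.13054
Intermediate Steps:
j(Y) = 5*Y
R = -3 (R = -205 + 202 = -3)
(R + j(-10))/(163 + 243) = (-3 + 5*(-10))/(163 + 243) = (-3 - 50)/406 = -53*1/406 = -53/406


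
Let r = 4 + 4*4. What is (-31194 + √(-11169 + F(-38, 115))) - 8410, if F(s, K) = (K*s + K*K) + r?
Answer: -39604 + I*√2294 ≈ -39604.0 + 47.896*I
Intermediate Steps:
r = 20 (r = 4 + 16 = 20)
F(s, K) = 20 + K² + K*s (F(s, K) = (K*s + K*K) + 20 = (K*s + K²) + 20 = (K² + K*s) + 20 = 20 + K² + K*s)
(-31194 + √(-11169 + F(-38, 115))) - 8410 = (-31194 + √(-11169 + (20 + 115² + 115*(-38)))) - 8410 = (-31194 + √(-11169 + (20 + 13225 - 4370))) - 8410 = (-31194 + √(-11169 + 8875)) - 8410 = (-31194 + √(-2294)) - 8410 = (-31194 + I*√2294) - 8410 = -39604 + I*√2294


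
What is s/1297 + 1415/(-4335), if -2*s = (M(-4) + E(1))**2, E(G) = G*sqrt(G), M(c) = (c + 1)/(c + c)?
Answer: -47087435/143935872 ≈ -0.32714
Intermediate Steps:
M(c) = (1 + c)/(2*c) (M(c) = (1 + c)/((2*c)) = (1 + c)*(1/(2*c)) = (1 + c)/(2*c))
E(G) = G**(3/2)
s = -121/128 (s = -((1/2)*(1 - 4)/(-4) + 1**(3/2))**2/2 = -((1/2)*(-1/4)*(-3) + 1)**2/2 = -(3/8 + 1)**2/2 = -(11/8)**2/2 = -1/2*121/64 = -121/128 ≈ -0.94531)
s/1297 + 1415/(-4335) = -121/128/1297 + 1415/(-4335) = -121/128*1/1297 + 1415*(-1/4335) = -121/166016 - 283/867 = -47087435/143935872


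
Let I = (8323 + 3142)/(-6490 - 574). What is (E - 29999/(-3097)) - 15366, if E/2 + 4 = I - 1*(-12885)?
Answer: 113788176547/10938604 ≈ 10402.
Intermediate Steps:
I = -11465/7064 (I = 11465/(-7064) = 11465*(-1/7064) = -11465/7064 ≈ -1.6230)
E = 90979919/3532 (E = -8 + 2*(-11465/7064 - 1*(-12885)) = -8 + 2*(-11465/7064 + 12885) = -8 + 2*(91008175/7064) = -8 + 91008175/3532 = 90979919/3532 ≈ 25759.)
(E - 29999/(-3097)) - 15366 = (90979919/3532 - 29999/(-3097)) - 15366 = (90979919/3532 - 29999*(-1/3097)) - 15366 = (90979919/3532 + 29999/3097) - 15366 = 281870765611/10938604 - 15366 = 113788176547/10938604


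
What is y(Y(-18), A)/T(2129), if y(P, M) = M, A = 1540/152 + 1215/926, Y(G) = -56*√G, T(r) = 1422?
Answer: 50335/6254667 ≈ 0.0080476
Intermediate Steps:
A = 100670/8797 (A = 1540*(1/152) + 1215*(1/926) = 385/38 + 1215/926 = 100670/8797 ≈ 11.444)
y(Y(-18), A)/T(2129) = (100670/8797)/1422 = (100670/8797)*(1/1422) = 50335/6254667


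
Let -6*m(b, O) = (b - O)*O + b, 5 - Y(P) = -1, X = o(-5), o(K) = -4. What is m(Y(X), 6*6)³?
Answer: 5735339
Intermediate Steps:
X = -4
Y(P) = 6 (Y(P) = 5 - 1*(-1) = 5 + 1 = 6)
m(b, O) = -b/6 - O*(b - O)/6 (m(b, O) = -((b - O)*O + b)/6 = -(O*(b - O) + b)/6 = -(b + O*(b - O))/6 = -b/6 - O*(b - O)/6)
m(Y(X), 6*6)³ = (-⅙*6 + (6*6)²/6 - ⅙*6*6*6)³ = (-1 + (⅙)*36² - ⅙*36*6)³ = (-1 + (⅙)*1296 - 36)³ = (-1 + 216 - 36)³ = 179³ = 5735339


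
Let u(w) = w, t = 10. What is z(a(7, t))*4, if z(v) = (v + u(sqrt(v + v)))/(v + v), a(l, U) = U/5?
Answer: 4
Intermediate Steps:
a(l, U) = U/5 (a(l, U) = U*(1/5) = U/5)
z(v) = (v + sqrt(2)*sqrt(v))/(2*v) (z(v) = (v + sqrt(v + v))/(v + v) = (v + sqrt(2*v))/((2*v)) = (v + sqrt(2)*sqrt(v))*(1/(2*v)) = (v + sqrt(2)*sqrt(v))/(2*v))
z(a(7, t))*4 = (((1/5)*10 + sqrt(2)*sqrt((1/5)*10))/(2*(((1/5)*10))))*4 = ((1/2)*(2 + sqrt(2)*sqrt(2))/2)*4 = ((1/2)*(1/2)*(2 + 2))*4 = ((1/2)*(1/2)*4)*4 = 1*4 = 4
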